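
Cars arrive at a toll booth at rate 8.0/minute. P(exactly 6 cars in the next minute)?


Poisson(λ=8.0): P(X=6) = e^(-λ)×λ^k/k!
= e^(-8.0) × 8.0^6 / 6!
≈ 0.0003354626279 × 262144 / 720 ≈ 0.122138

P(X=6) ≈ 0.122138 ≈ 12.21%


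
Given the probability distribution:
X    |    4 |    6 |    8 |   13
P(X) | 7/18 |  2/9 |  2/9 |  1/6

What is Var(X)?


E[X] = 41/6
E[X²] = 1019/18
Var(X) = E[X²] - (E[X])² = 1019/18 - 1681/36 = 119/12

Var(X) = 119/12 ≈ 9.9167


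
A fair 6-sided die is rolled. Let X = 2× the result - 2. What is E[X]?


E[die] = (1+6)/2 = 7/2
E[X] = 2×7/2 - 2 = 5

E[X] = 5


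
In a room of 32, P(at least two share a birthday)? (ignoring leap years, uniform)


P(all different) = Π(365-i)/365 for i=0..31
= 0.246652
P(match) = 1 - 0.246652 = 0.753348

P ≈ 0.7533 ≈ 75.33%


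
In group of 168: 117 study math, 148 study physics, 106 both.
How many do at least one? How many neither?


|A∪B| = 117+148-106 = 159
Neither = 168-159 = 9

At least one: 159; Neither: 9


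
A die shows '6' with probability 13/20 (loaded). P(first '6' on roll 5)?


Geometric: P(X=5) = (1-p)^(k-1)×p = (7/20)^4×13/20 = 31213/3200000

P(X=5) = 31213/3200000 ≈ 0.98%


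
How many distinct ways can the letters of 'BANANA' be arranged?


Letters: 6, freq: {'B': 1, 'A': 3, 'N': 2}
6!/(1!×3!×2!) = 720/12 = 60

60


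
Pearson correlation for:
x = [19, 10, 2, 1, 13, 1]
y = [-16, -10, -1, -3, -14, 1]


n=6, Σx=46, Σy=-43, Σxy=-590, Σx²=636, Σy²=563
r = (6×(-590) - 46×(-43))/√((6×636 - 46²)(6×563 - (-43)²))
= -1562/√(1700×1529) = -1562/√2599300 ≈ -1562/1612.2345 ≈ -0.9688

r ≈ -0.9688


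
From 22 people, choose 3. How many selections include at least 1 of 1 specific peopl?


Complement: C(22,3) - C(21,3) = 1540 - 1330 = 210

210


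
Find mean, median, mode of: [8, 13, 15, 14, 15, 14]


Sorted: [8, 13, 14, 14, 15, 15]
Mean = 79/6
Median = 14
Freq: {8: 1, 13: 1, 15: 2, 14: 2}
Mode: [14, 15]

Mean=79/6, Median=14, Mode=[14, 15]


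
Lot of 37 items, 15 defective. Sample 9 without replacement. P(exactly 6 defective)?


Hypergeometric: C(15,6)×C(22,3)/C(37,9)
= 5005×1540/124403620 = 35035/565471

P(X=6) = 35035/565471 ≈ 6.20%


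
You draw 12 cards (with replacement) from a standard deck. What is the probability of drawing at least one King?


P(not a King) = 48/52 = 12/13
P(none in 12 draws) = (12/13)^12 = 8916100448256/23298085122481
P(≥1 King) = 1 - 8916100448256/23298085122481 = 14381984674225/23298085122481

P = 14381984674225/23298085122481 ≈ 61.73%


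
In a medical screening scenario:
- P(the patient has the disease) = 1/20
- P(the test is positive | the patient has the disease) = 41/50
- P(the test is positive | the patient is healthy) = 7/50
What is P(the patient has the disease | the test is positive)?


Using Bayes' theorem:
P(A|B) = P(B|A)·P(A) / P(B)

P(the test is positive) = 41/50 × 1/20 + 7/50 × 19/20
= 41/1000 + 133/1000 = 87/500

P(the patient has the disease|the test is positive) = (41/1000) / (87/500) = 41/174

P(the patient has the disease|the test is positive) = 41/174 ≈ 23.56%


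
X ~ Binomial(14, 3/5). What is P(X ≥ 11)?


P(X ≥ 11) = Σ P(X=i) for i=11..14
P(X=11) = 515852064/6103515625
P(X=12) = 193444524/6103515625
P(X=13) = 44641044/6103515625
P(X=14) = 4782969/6103515625
Sum = 758720601/6103515625

P(X ≥ 11) = 758720601/6103515625 ≈ 12.43%


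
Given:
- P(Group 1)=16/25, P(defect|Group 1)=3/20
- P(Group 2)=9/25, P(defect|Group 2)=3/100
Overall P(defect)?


P(B) = Σ P(B|Aᵢ)×P(Aᵢ)
  3/20×16/25 = 12/125
  3/100×9/25 = 27/2500
Sum = 267/2500

P(defect) = 267/2500 ≈ 10.68%


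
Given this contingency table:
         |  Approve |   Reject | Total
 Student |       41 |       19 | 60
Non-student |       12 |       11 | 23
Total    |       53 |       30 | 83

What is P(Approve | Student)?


P(Approve | Student) = 41/(41+19) = 41/60

P(Approve|Student) = 41/60 ≈ 68.33%


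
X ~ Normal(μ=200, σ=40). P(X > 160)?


z = (160-200)/40 = -1.0
P(X > 160) = 1 - P(Z ≤ -1.0) = 1 - 0.1587 = 0.8413

P(X > 160) ≈ 0.8413


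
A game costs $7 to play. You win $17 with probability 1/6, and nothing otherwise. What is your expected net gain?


E[gain] = (17-7)×1/6 + (-7)×5/6
= 5/3 - 35/6 = -25/6

Expected net gain = $-25/6 ≈ $-4.17


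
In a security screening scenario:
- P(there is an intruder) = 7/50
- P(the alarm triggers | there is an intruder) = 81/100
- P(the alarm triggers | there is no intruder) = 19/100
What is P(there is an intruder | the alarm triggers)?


Using Bayes' theorem:
P(A|B) = P(B|A)·P(A) / P(B)

P(the alarm triggers) = 81/100 × 7/50 + 19/100 × 43/50
= 567/5000 + 817/5000 = 173/625

P(there is an intruder|the alarm triggers) = (567/5000) / (173/625) = 567/1384

P(there is an intruder|the alarm triggers) = 567/1384 ≈ 40.97%


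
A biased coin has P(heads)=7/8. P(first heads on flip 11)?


Geometric: P(X=11) = (1-p)^(k-1)×p = (1/8)^10×7/8 = 7/8589934592

P(X=11) = 7/8589934592 ≈ 0.00%


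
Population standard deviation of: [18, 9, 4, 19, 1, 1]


Mean = 52/6 = 26/3
  (18-26/3)²=784/9
  (9-26/3)²=1/9
  (4-26/3)²=196/9
  (19-26/3)²=961/9
  (1-26/3)²=529/9
  (1-26/3)²=529/9
Σ(x-μ)² = 1000/3
σ² = (1000/3)/6 = 500/9

σ = √(500/9) ≈ 7.4536


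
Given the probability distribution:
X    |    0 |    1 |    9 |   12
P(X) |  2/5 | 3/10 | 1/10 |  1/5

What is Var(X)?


E[X] = 18/5
E[X²] = 186/5
Var(X) = E[X²] - (E[X])² = 186/5 - 324/25 = 606/25

Var(X) = 606/25 ≈ 24.2400


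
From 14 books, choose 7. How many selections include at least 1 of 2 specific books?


Complement: C(14,7) - C(12,7) = 3432 - 792 = 2640

2640


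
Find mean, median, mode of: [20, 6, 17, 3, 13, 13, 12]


Sorted: [3, 6, 12, 13, 13, 17, 20]
Mean = 84/7 = 12
Median = 13
Freq: {20: 1, 6: 1, 17: 1, 3: 1, 13: 2, 12: 1}
Mode: [13]

Mean=12, Median=13, Mode=13


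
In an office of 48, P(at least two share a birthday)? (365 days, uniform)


P(all different) = Π(365-i)/365 for i=0..47
= 0.039402
P(match) = 1 - 0.039402 = 0.960598

P ≈ 0.9606 ≈ 96.06%


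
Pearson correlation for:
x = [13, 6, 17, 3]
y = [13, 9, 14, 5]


n=4, Σx=39, Σy=41, Σxy=476, Σx²=503, Σy²=471
r = (4×476 - 39×41)/√((4×503 - 39²)(4×471 - 41²))
= 305/√(491×203) = 305/√99673 ≈ 305/315.7103 ≈ 0.9661

r ≈ 0.9661


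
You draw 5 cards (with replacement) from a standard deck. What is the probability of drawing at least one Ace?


P(not a Ace) = 48/52 = 12/13
P(none in 5 draws) = (12/13)^5 = 248832/371293
P(≥1 Ace) = 1 - 248832/371293 = 122461/371293

P = 122461/371293 ≈ 32.98%


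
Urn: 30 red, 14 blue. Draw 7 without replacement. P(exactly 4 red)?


Hypergeometric: C(30,4)×C(14,3)/C(44,7)
= 27405×364/38320568 = 191835/736934

P(X=4) = 191835/736934 ≈ 26.03%


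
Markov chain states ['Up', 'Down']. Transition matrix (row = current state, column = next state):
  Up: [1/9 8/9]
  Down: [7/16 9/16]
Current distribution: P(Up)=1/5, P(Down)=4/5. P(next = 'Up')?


P(next=Up) = Σᵢ P(now=i)×P(i→Up)
= 1/5×1/9 + 4/5×7/16
= 1/45 + 7/20 = 67/180

P = 67/180 ≈ 0.3722


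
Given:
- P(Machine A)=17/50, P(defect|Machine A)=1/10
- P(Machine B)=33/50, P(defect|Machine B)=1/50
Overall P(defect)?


P(B) = Σ P(B|Aᵢ)×P(Aᵢ)
  1/10×17/50 = 17/500
  1/50×33/50 = 33/2500
Sum = 59/1250

P(defect) = 59/1250 ≈ 4.72%


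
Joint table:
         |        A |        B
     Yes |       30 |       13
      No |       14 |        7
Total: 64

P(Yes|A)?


P(Yes|A) = 30/(30+14) = 30/44 = 15/22

P = 15/22 ≈ 68.18%


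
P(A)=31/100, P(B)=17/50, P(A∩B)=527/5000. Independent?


P(A)×P(B) = 527/5000
P(A∩B) = 527/5000
Equal ✓ → Independent

Yes, independent


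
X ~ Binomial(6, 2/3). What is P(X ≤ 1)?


P(X ≤ 1) = Σ P(X=i) for i=0..1
P(X=0) = 1/729
P(X=1) = 4/243
Sum = 13/729

P(X ≤ 1) = 13/729 ≈ 1.78%


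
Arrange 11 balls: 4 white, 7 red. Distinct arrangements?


11!/(4!×7!) = 330

330


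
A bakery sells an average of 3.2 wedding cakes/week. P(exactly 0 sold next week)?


Poisson(λ=3.2): P(X=0) = e^(-λ)×λ^k/k!
= e^(-3.2) × 3.2^0 / 0!
≈ 0.04076220398 × 1 / 1 ≈ 0.040762

P(X=0) ≈ 0.040762 ≈ 4.08%


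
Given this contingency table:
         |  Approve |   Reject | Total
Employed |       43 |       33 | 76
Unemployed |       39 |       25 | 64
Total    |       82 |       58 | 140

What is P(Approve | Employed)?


P(Approve | Employed) = 43/(43+33) = 43/76

P(Approve|Employed) = 43/76 ≈ 56.58%


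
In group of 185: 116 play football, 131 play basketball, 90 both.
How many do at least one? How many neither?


|A∪B| = 116+131-90 = 157
Neither = 185-157 = 28

At least one: 157; Neither: 28


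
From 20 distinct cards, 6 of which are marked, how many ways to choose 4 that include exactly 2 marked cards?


Choose 2 of the 6 marked cards and 2 of the other 14 cards:
C(6,2)×C(14,2) = 15×91 = 1365

1365


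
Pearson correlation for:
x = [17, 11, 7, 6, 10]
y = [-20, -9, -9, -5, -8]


n=5, Σx=51, Σy=-51, Σxy=-612, Σx²=595, Σy²=651
r = (5×(-612) - 51×(-51))/√((5×595 - 51²)(5×651 - (-51)²))
= -459/√(374×654) = -459/√244596 ≈ -459/494.5665 ≈ -0.9281

r ≈ -0.9281


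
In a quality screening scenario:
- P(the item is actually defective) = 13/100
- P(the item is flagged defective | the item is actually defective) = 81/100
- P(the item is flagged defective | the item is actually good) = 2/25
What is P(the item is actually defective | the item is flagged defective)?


Using Bayes' theorem:
P(A|B) = P(B|A)·P(A) / P(B)

P(the item is flagged defective) = 81/100 × 13/100 + 2/25 × 87/100
= 1053/10000 + 87/1250 = 1749/10000

P(the item is actually defective|the item is flagged defective) = (1053/10000) / (1749/10000) = 351/583

P(the item is actually defective|the item is flagged defective) = 351/583 ≈ 60.21%


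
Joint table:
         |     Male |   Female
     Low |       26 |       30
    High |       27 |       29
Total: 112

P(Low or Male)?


P(Low∨Male) = P(Low) + P(Male) - P(Low∧Male)
= (56 + 53 - 26)/112 = 83/112

P = 83/112 ≈ 74.11%


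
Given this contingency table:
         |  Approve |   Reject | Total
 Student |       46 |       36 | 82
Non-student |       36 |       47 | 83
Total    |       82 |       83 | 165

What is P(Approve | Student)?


P(Approve | Student) = 46/(46+36) = 46/82 = 23/41

P(Approve|Student) = 23/41 ≈ 56.10%


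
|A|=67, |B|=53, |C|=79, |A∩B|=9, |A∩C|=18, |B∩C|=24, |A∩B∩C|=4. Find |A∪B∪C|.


|A∪B∪C| = 67+53+79-9-18-24+4 = 152

|A∪B∪C| = 152


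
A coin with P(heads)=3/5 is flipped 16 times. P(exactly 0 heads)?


Binomial: P(X=0) = C(16,0)×p^0×(1-p)^16
= 1 × 1 × 65536/152587890625 = 65536/152587890625

P(X=0) = 65536/152587890625 ≈ 0.00%


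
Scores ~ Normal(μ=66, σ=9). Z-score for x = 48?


z = (x - μ)/σ = (48 - 66)/9 = -2.0

z = -2.0


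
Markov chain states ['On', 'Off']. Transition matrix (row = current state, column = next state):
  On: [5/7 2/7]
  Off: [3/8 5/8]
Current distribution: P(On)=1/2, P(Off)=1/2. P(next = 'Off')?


P(next=Off) = Σᵢ P(now=i)×P(i→Off)
= 1/2×2/7 + 1/2×5/8
= 1/7 + 5/16 = 51/112

P = 51/112 ≈ 0.4554


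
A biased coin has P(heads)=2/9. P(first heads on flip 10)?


Geometric: P(X=10) = (1-p)^(k-1)×p = (7/9)^9×2/9 = 80707214/3486784401

P(X=10) = 80707214/3486784401 ≈ 2.31%


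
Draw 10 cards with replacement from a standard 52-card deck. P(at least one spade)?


P(not a spade) = 39/52 = 3/4
P(none in 10 draws) = (3/4)^10 = 59049/1048576
P(≥1 spade) = 1 - 59049/1048576 = 989527/1048576

P = 989527/1048576 ≈ 94.37%


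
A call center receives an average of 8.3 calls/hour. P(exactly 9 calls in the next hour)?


Poisson(λ=8.3): P(X=9) = e^(-λ)×λ^k/k!
= e^(-8.3) × 8.3^9 / 9!
≈ 0.0002485168271 × 186940255.268 / 362880 ≈ 0.128025

P(X=9) ≈ 0.128025 ≈ 12.80%


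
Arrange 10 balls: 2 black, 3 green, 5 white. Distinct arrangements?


10!/(2!×3!×5!) = 2520

2520


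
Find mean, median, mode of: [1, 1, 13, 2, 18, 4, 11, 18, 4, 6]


Sorted: [1, 1, 2, 4, 4, 6, 11, 13, 18, 18]
Mean = 78/10 = 39/5
Median = 5
Freq: {1: 2, 13: 1, 2: 1, 18: 2, 4: 2, 11: 1, 6: 1}
Mode: [1, 4, 18]

Mean=39/5, Median=5, Mode=[1, 4, 18]


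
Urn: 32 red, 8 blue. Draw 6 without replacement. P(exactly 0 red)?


Hypergeometric: C(32,0)×C(8,6)/C(40,6)
= 1×28/3838380 = 1/137085

P(X=0) = 1/137085 ≈ 0.00%


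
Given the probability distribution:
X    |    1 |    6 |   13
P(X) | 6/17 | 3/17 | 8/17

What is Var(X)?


E[X] = 128/17
E[X²] = 1466/17
Var(X) = E[X²] - (E[X])² = 1466/17 - 16384/289 = 8538/289

Var(X) = 8538/289 ≈ 29.5433


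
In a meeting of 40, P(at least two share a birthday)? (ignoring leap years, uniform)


P(all different) = Π(365-i)/365 for i=0..39
= 0.108768
P(match) = 1 - 0.108768 = 0.891232

P ≈ 0.8912 ≈ 89.12%


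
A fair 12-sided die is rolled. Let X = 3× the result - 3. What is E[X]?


E[die] = (1+12)/2 = 13/2
E[X] = 3×13/2 - 3 = 33/2

E[X] = 33/2


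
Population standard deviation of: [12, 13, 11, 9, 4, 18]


Mean = 67/6
  (12-67/6)²=25/36
  (13-67/6)²=121/36
  (11-67/6)²=1/36
  (9-67/6)²=169/36
  (4-67/6)²=1849/36
  (18-67/6)²=1681/36
Σ(x-μ)² = 641/6
σ² = (641/6)/6 = 641/36

σ = √(641/36) ≈ 4.2197


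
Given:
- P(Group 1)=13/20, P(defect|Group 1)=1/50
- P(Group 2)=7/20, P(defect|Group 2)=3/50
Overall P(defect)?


P(B) = Σ P(B|Aᵢ)×P(Aᵢ)
  1/50×13/20 = 13/1000
  3/50×7/20 = 21/1000
Sum = 17/500

P(defect) = 17/500 ≈ 3.40%


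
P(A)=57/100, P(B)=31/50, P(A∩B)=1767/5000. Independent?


P(A)×P(B) = 1767/5000
P(A∩B) = 1767/5000
Equal ✓ → Independent

Yes, independent


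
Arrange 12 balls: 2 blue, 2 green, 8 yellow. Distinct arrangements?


12!/(2!×2!×8!) = 2970

2970


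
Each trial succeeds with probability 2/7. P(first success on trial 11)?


Geometric: P(X=11) = (1-p)^(k-1)×p = (5/7)^10×2/7 = 19531250/1977326743

P(X=11) = 19531250/1977326743 ≈ 0.99%


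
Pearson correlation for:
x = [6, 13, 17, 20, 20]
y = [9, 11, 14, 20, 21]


n=5, Σx=76, Σy=75, Σxy=1255, Σx²=1294, Σy²=1239
r = (5×1255 - 76×75)/√((5×1294 - 76²)(5×1239 - 75²))
= 575/√(694×570) = 575/√395580 ≈ 575/628.9515 ≈ 0.9142

r ≈ 0.9142


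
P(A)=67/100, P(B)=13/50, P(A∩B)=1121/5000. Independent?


P(A)×P(B) = 871/5000
P(A∩B) = 1121/5000
Not equal → NOT independent

No, not independent


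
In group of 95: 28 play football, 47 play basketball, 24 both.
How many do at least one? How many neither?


|A∪B| = 28+47-24 = 51
Neither = 95-51 = 44

At least one: 51; Neither: 44


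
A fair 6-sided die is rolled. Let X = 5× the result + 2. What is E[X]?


E[die] = (1+6)/2 = 7/2
E[X] = 5×7/2 + 2 = 39/2

E[X] = 39/2


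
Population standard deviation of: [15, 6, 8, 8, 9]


Mean = 46/5
  (15-46/5)²=841/25
  (6-46/5)²=256/25
  (8-46/5)²=36/25
  (8-46/5)²=36/25
  (9-46/5)²=1/25
Σ(x-μ)² = 234/5
σ² = (234/5)/5 = 234/25

σ = √(234/25) ≈ 3.0594


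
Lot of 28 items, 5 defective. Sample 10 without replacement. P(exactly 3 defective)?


Hypergeometric: C(5,3)×C(23,7)/C(28,10)
= 10×245157/13123110 = 17/91

P(X=3) = 17/91 ≈ 18.68%


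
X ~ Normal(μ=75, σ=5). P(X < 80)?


z = (80-75)/5 = 1.0
P(Z < 1.0) = 0.8413

P(X < 80) ≈ 0.8413


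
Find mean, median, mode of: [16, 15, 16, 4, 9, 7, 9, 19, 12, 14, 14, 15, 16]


Sorted: [4, 7, 9, 9, 12, 14, 14, 15, 15, 16, 16, 16, 19]
Mean = 166/13
Median = 14
Freq: {16: 3, 15: 2, 4: 1, 9: 2, 7: 1, 19: 1, 12: 1, 14: 2}
Mode: [16]

Mean=166/13, Median=14, Mode=16


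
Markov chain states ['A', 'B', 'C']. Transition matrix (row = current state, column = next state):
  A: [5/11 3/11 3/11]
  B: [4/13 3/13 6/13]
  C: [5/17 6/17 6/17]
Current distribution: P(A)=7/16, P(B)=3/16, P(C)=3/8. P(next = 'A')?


P(next=A) = Σᵢ P(now=i)×P(i→A)
= 7/16×5/11 + 3/16×4/13 + 3/8×5/17
= 35/176 + 3/52 + 15/136 = 14269/38896

P = 14269/38896 ≈ 0.3669


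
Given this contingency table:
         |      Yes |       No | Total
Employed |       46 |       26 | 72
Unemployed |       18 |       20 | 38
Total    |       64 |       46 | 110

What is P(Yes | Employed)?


P(Yes | Employed) = 46/(46+26) = 46/72 = 23/36

P(Yes|Employed) = 23/36 ≈ 63.89%


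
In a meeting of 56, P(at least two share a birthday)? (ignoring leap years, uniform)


P(all different) = Π(365-i)/365 for i=0..55
= 0.011668
P(match) = 1 - 0.011668 = 0.988332

P ≈ 0.9883 ≈ 98.83%


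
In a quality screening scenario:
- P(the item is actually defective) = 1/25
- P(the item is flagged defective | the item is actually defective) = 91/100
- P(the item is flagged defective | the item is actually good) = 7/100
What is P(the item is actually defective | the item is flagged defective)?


Using Bayes' theorem:
P(A|B) = P(B|A)·P(A) / P(B)

P(the item is flagged defective) = 91/100 × 1/25 + 7/100 × 24/25
= 91/2500 + 42/625 = 259/2500

P(the item is actually defective|the item is flagged defective) = (91/2500) / (259/2500) = 13/37

P(the item is actually defective|the item is flagged defective) = 13/37 ≈ 35.14%


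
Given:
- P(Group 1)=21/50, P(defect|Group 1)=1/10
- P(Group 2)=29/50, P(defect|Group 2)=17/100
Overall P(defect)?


P(B) = Σ P(B|Aᵢ)×P(Aᵢ)
  1/10×21/50 = 21/500
  17/100×29/50 = 493/5000
Sum = 703/5000

P(defect) = 703/5000 ≈ 14.06%


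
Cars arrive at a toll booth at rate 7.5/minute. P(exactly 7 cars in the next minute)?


Poisson(λ=7.5): P(X=7) = e^(-λ)×λ^k/k!
= e^(-7.5) × 7.5^7 / 7!
≈ 0.0005530843701 × 1334838.86719 / 5040 ≈ 0.146484

P(X=7) ≈ 0.146484 ≈ 14.65%


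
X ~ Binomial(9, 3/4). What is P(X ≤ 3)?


P(X ≤ 3) = Σ P(X=i) for i=0..3
P(X=0) = 1/262144
P(X=1) = 27/262144
P(X=2) = 81/65536
P(X=3) = 567/65536
Sum = 655/65536

P(X ≤ 3) = 655/65536 ≈ 1.00%


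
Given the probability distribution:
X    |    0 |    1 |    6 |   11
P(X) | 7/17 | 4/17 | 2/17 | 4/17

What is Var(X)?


E[X] = 60/17
E[X²] = 560/17
Var(X) = E[X²] - (E[X])² = 560/17 - 3600/289 = 5920/289

Var(X) = 5920/289 ≈ 20.4844


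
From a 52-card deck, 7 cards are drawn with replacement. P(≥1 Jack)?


P(not a Jack) = 48/52 = 12/13
P(none in 7 draws) = (12/13)^7 = 35831808/62748517
P(≥1 Jack) = 1 - 35831808/62748517 = 26916709/62748517

P = 26916709/62748517 ≈ 42.90%


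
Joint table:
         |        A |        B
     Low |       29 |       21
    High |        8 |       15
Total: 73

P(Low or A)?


P(Low∨A) = P(Low) + P(A) - P(Low∧A)
= (50 + 37 - 29)/73 = 58/73

P = 58/73 ≈ 79.45%


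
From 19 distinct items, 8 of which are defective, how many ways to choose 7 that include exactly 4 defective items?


Choose 4 of the 8 defective items and 3 of the other 11 items:
C(8,4)×C(11,3) = 70×165 = 11550

11550


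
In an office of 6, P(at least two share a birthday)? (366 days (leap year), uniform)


P(all different) = Π(366-i)/366 for i=0..5
= 0.959646
P(match) = 1 - 0.959646 = 0.040354

P ≈ 0.0404 ≈ 4.04%


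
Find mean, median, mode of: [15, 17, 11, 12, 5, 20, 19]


Sorted: [5, 11, 12, 15, 17, 19, 20]
Mean = 99/7
Median = 15
Freq: {15: 1, 17: 1, 11: 1, 12: 1, 5: 1, 20: 1, 19: 1}
Mode: No mode

Mean=99/7, Median=15, Mode=No mode


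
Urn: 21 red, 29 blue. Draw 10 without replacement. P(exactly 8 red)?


Hypergeometric: C(21,8)×C(29,2)/C(50,10)
= 203490×406/10272278170 = 168606/20963833

P(X=8) = 168606/20963833 ≈ 0.80%


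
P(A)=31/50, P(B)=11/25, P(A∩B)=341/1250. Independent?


P(A)×P(B) = 341/1250
P(A∩B) = 341/1250
Equal ✓ → Independent

Yes, independent


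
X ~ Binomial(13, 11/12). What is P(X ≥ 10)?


P(X ≥ 10) = Σ P(X=i) for i=10..13
P(X=10) = 3709051717943/53496602689536
P(X=11) = 3709051717943/17832200896512
P(X=12) = 40799568897373/106993205379072
P(X=13) = 34522712143931/106993205379072
Sum = 6562168424053/6687075336192

P(X ≥ 10) = 6562168424053/6687075336192 ≈ 98.13%


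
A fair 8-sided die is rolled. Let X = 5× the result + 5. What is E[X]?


E[die] = (1+8)/2 = 9/2
E[X] = 5×9/2 + 5 = 55/2

E[X] = 55/2


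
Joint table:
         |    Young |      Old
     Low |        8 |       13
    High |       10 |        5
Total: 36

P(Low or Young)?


P(Low∨Young) = P(Low) + P(Young) - P(Low∧Young)
= (21 + 18 - 8)/36 = 31/36

P = 31/36 ≈ 86.11%


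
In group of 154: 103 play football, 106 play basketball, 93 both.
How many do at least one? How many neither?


|A∪B| = 103+106-93 = 116
Neither = 154-116 = 38

At least one: 116; Neither: 38


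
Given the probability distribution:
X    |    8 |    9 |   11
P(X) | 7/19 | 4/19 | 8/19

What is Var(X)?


E[X] = 180/19
E[X²] = 1740/19
Var(X) = E[X²] - (E[X])² = 1740/19 - 32400/361 = 660/361

Var(X) = 660/361 ≈ 1.8283


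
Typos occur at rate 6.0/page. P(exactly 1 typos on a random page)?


Poisson(λ=6.0): P(X=1) = e^(-λ)×λ^k/k!
= e^(-6.0) × 6.0^1 / 1!
≈ 0.002478752177 × 6 / 1 ≈ 0.014873

P(X=1) ≈ 0.014873 ≈ 1.49%


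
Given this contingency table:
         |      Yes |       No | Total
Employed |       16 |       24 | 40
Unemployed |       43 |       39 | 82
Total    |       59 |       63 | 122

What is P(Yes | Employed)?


P(Yes | Employed) = 16/(16+24) = 16/40 = 2/5

P(Yes|Employed) = 2/5 ≈ 40.00%


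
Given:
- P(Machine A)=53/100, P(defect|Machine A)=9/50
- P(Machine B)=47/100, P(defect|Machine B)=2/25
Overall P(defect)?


P(B) = Σ P(B|Aᵢ)×P(Aᵢ)
  9/50×53/100 = 477/5000
  2/25×47/100 = 47/1250
Sum = 133/1000

P(defect) = 133/1000 ≈ 13.30%


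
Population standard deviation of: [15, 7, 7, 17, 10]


Mean = 56/5
  (15-56/5)²=361/25
  (7-56/5)²=441/25
  (7-56/5)²=441/25
  (17-56/5)²=841/25
  (10-56/5)²=36/25
Σ(x-μ)² = 424/5
σ² = (424/5)/5 = 424/25

σ = √(424/25) ≈ 4.1183


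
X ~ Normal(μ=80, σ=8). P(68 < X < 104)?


z₁=(68-80)/8=-1.5, z₂=(104-80)/8=3.0
P = Φ(3.0) - Φ(-1.5) = 0.998650 - 0.066807 = 0.931843 ≈ 0.9318

P(68 < X < 104) ≈ 0.9318


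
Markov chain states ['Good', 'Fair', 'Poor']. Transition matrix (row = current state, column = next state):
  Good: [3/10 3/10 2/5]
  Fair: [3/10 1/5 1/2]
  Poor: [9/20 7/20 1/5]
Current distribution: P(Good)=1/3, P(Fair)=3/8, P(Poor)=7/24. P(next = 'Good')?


P(next=Good) = Σᵢ P(now=i)×P(i→Good)
= 1/3×3/10 + 3/8×3/10 + 7/24×9/20
= 1/10 + 9/80 + 21/160 = 11/32

P = 11/32 ≈ 0.3438


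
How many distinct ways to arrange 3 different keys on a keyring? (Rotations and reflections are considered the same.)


Free circular arrangements: rotations and reflections both identified.
(n-1)!/2 = 2!/2 = 2/2 = 1

1


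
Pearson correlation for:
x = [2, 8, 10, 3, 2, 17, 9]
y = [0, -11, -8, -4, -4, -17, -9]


n=7, Σx=51, Σy=-53, Σxy=-558, Σx²=551, Σy²=587
r = (7×(-558) - 51×(-53))/√((7×551 - 51²)(7×587 - (-53)²))
= -1203/√(1256×1300) = -1203/√1632800 ≈ -1203/1277.8106 ≈ -0.9415

r ≈ -0.9415


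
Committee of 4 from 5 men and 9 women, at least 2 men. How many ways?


Count by #men:
  2M,2W: C(5,2)×C(9,2)=360
  3M,1W: C(5,3)×C(9,1)=90
  4M,0W: C(5,4)×C(9,0)=5
Total = 455

455


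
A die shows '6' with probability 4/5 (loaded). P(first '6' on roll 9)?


Geometric: P(X=9) = (1-p)^(k-1)×p = (1/5)^8×4/5 = 4/1953125

P(X=9) = 4/1953125 ≈ 0.00%


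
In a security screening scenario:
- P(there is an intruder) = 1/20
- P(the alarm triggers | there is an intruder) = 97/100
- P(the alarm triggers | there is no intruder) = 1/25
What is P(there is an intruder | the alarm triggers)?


Using Bayes' theorem:
P(A|B) = P(B|A)·P(A) / P(B)

P(the alarm triggers) = 97/100 × 1/20 + 1/25 × 19/20
= 97/2000 + 19/500 = 173/2000

P(there is an intruder|the alarm triggers) = (97/2000) / (173/2000) = 97/173

P(there is an intruder|the alarm triggers) = 97/173 ≈ 56.07%


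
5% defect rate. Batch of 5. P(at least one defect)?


P(all good) = (19/20)^5 = 2476099/3200000
P(≥1 defect) = 723901/3200000

P = 723901/3200000 ≈ 22.62%


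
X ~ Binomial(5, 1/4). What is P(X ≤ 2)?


P(X ≤ 2) = Σ P(X=i) for i=0..2
P(X=0) = 243/1024
P(X=1) = 405/1024
P(X=2) = 135/512
Sum = 459/512

P(X ≤ 2) = 459/512 ≈ 89.65%


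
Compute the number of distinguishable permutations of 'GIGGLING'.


Letters: 8, freq: {'G': 4, 'I': 2, 'L': 1, 'N': 1}
8!/(4!×2!×1!×1!) = 40320/48 = 840

840


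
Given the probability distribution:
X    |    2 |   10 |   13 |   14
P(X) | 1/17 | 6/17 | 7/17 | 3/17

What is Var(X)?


E[X] = 195/17
E[X²] = 2375/17
Var(X) = E[X²] - (E[X])² = 2375/17 - 38025/289 = 2350/289

Var(X) = 2350/289 ≈ 8.1315


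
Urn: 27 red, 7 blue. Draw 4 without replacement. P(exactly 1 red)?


Hypergeometric: C(27,1)×C(7,3)/C(34,4)
= 27×35/46376 = 945/46376

P(X=1) = 945/46376 ≈ 2.04%


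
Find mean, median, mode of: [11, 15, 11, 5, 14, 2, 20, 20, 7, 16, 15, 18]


Sorted: [2, 5, 7, 11, 11, 14, 15, 15, 16, 18, 20, 20]
Mean = 154/12 = 77/6
Median = 29/2
Freq: {11: 2, 15: 2, 5: 1, 14: 1, 2: 1, 20: 2, 7: 1, 16: 1, 18: 1}
Mode: [11, 15, 20]

Mean=77/6, Median=29/2, Mode=[11, 15, 20]


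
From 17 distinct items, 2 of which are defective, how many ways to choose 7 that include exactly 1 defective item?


Choose 1 of the 2 defective items and 6 of the other 15 items:
C(2,1)×C(15,6) = 2×5005 = 10010

10010


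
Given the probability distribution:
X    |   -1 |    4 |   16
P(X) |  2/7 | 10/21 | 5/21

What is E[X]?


E[X] = Σ x·P(X=x)
= (-1)×(2/7) + (4)×(10/21) + (16)×(5/21)
= 38/7

E[X] = 38/7


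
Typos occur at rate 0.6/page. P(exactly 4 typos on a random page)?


Poisson(λ=0.6): P(X=4) = e^(-λ)×λ^k/k!
= e^(-0.6) × 0.6^4 / 4!
≈ 0.5488116361 × 0.1296 / 24 ≈ 0.002964

P(X=4) ≈ 0.002964 ≈ 0.30%


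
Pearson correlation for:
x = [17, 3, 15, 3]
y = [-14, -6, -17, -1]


n=4, Σx=38, Σy=-38, Σxy=-514, Σx²=532, Σy²=522
r = (4×(-514) - 38×(-38))/√((4×532 - 38²)(4×522 - (-38)²))
= -612/√(684×644) = -612/√440496 ≈ -612/663.6987 ≈ -0.9221

r ≈ -0.9221


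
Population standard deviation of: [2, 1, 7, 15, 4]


Mean = 29/5
  (2-29/5)²=361/25
  (1-29/5)²=576/25
  (7-29/5)²=36/25
  (15-29/5)²=2116/25
  (4-29/5)²=81/25
Σ(x-μ)² = 634/5
σ² = (634/5)/5 = 634/25

σ = √(634/25) ≈ 5.0359


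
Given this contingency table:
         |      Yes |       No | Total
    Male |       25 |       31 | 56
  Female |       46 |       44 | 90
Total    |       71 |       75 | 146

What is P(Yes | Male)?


P(Yes | Male) = 25/(25+31) = 25/56

P(Yes|Male) = 25/56 ≈ 44.64%


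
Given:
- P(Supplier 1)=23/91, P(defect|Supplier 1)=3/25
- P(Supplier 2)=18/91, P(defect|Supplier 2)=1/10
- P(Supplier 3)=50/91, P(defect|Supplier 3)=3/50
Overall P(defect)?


P(B) = Σ P(B|Aᵢ)×P(Aᵢ)
  3/25×23/91 = 69/2275
  1/10×18/91 = 9/455
  3/50×50/91 = 3/91
Sum = 27/325

P(defect) = 27/325 ≈ 8.31%


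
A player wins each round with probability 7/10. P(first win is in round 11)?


Geometric: P(X=11) = (1-p)^(k-1)×p = (3/10)^10×7/10 = 413343/100000000000

P(X=11) = 413343/100000000000 ≈ 0.00%


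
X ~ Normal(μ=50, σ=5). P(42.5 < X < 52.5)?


z₁=(42.5-50)/5=-1.5, z₂=(52.5-50)/5=0.5
P = Φ(0.5) - Φ(-1.5) = 0.691462 - 0.066807 = 0.624655 ≈ 0.6247

P(42.5 < X < 52.5) ≈ 0.6247


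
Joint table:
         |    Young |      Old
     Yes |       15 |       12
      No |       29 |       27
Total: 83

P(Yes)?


P(Yes) = (15+12)/83 = 27/83

P(Yes) = 27/83 ≈ 32.53%


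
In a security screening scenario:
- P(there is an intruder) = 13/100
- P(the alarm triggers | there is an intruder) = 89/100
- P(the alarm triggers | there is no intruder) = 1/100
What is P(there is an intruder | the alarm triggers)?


Using Bayes' theorem:
P(A|B) = P(B|A)·P(A) / P(B)

P(the alarm triggers) = 89/100 × 13/100 + 1/100 × 87/100
= 1157/10000 + 87/10000 = 311/2500

P(there is an intruder|the alarm triggers) = (1157/10000) / (311/2500) = 1157/1244

P(there is an intruder|the alarm triggers) = 1157/1244 ≈ 93.01%


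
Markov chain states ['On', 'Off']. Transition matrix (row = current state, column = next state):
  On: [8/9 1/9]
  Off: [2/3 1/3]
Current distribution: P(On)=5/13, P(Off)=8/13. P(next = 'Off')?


P(next=Off) = Σᵢ P(now=i)×P(i→Off)
= 5/13×1/9 + 8/13×1/3
= 5/117 + 8/39 = 29/117

P = 29/117 ≈ 0.2479


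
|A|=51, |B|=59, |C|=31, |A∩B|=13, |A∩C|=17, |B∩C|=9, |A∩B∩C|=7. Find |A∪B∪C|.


|A∪B∪C| = 51+59+31-13-17-9+7 = 109

|A∪B∪C| = 109


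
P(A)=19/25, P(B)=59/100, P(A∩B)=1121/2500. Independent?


P(A)×P(B) = 1121/2500
P(A∩B) = 1121/2500
Equal ✓ → Independent

Yes, independent


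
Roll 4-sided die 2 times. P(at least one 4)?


P(no 4)^2 = (3/4)^2 = 9/16
P(≥1) = 1 - 9/16 = 7/16

P = 7/16 ≈ 43.75%


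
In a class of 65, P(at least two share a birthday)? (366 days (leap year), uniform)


P(all different) = Π(366-i)/366 for i=0..64
= 0.002358
P(match) = 1 - 0.002358 = 0.997642

P ≈ 0.9976 ≈ 99.76%


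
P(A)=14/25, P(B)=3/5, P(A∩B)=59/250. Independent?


P(A)×P(B) = 42/125
P(A∩B) = 59/250
Not equal → NOT independent

No, not independent


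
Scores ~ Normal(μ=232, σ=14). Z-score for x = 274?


z = (x - μ)/σ = (274 - 232)/14 = 3.0

z = 3.0


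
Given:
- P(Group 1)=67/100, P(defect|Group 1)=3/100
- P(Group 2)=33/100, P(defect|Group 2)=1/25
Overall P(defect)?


P(B) = Σ P(B|Aᵢ)×P(Aᵢ)
  3/100×67/100 = 201/10000
  1/25×33/100 = 33/2500
Sum = 333/10000

P(defect) = 333/10000 ≈ 3.33%


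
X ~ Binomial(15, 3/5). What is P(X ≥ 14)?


P(X ≥ 14) = Σ P(X=i) for i=14..15
P(X=14) = 28697814/6103515625
P(X=15) = 14348907/30517578125
Sum = 157837977/30517578125

P(X ≥ 14) = 157837977/30517578125 ≈ 0.52%


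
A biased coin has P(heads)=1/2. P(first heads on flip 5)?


Geometric: P(X=5) = (1-p)^(k-1)×p = (1/2)^4×1/2 = 1/32

P(X=5) = 1/32 ≈ 3.12%


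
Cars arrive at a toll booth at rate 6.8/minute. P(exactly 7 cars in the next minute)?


Poisson(λ=6.8): P(X=7) = e^(-λ)×λ^k/k!
= e^(-6.8) × 6.8^7 / 7!
≈ 0.001113775148 × 672298.881843 / 5040 ≈ 0.148569

P(X=7) ≈ 0.148569 ≈ 14.86%


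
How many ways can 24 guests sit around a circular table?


Circular arrangements of 24 distinct objects: fix one position to break rotational symmetry.
(n-1)! = 23! = 25852016738884976640000

25852016738884976640000


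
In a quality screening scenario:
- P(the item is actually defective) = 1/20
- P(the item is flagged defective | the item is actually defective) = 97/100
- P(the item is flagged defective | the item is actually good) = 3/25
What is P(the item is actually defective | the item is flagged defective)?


Using Bayes' theorem:
P(A|B) = P(B|A)·P(A) / P(B)

P(the item is flagged defective) = 97/100 × 1/20 + 3/25 × 19/20
= 97/2000 + 57/500 = 13/80

P(the item is actually defective|the item is flagged defective) = (97/2000) / (13/80) = 97/325

P(the item is actually defective|the item is flagged defective) = 97/325 ≈ 29.85%


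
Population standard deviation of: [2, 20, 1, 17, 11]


Mean = 51/5
  (2-51/5)²=1681/25
  (20-51/5)²=2401/25
  (1-51/5)²=2116/25
  (17-51/5)²=1156/25
  (11-51/5)²=16/25
Σ(x-μ)² = 1474/5
σ² = (1474/5)/5 = 1474/25

σ = √(1474/25) ≈ 7.6785


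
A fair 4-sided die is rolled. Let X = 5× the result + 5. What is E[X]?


E[die] = (1+4)/2 = 5/2
E[X] = 5×5/2 + 5 = 35/2

E[X] = 35/2


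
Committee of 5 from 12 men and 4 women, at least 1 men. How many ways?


Count by #men:
  1M,4W: C(12,1)×C(4,4)=12
  2M,3W: C(12,2)×C(4,3)=264
  3M,2W: C(12,3)×C(4,2)=1320
  4M,1W: C(12,4)×C(4,1)=1980
  5M,0W: C(12,5)×C(4,0)=792
Total = 4368

4368


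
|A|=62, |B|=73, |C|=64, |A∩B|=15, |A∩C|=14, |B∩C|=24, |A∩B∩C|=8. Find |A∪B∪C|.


|A∪B∪C| = 62+73+64-15-14-24+8 = 154

|A∪B∪C| = 154


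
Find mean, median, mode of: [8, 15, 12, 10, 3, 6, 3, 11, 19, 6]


Sorted: [3, 3, 6, 6, 8, 10, 11, 12, 15, 19]
Mean = 93/10
Median = 9
Freq: {8: 1, 15: 1, 12: 1, 10: 1, 3: 2, 6: 2, 11: 1, 19: 1}
Mode: [3, 6]

Mean=93/10, Median=9, Mode=[3, 6]


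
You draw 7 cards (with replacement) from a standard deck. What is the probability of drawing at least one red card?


P(not a red card) = 26/52 = 1/2
P(none in 7 draws) = (1/2)^7 = 1/128
P(≥1 red card) = 1 - 1/128 = 127/128

P = 127/128 ≈ 99.22%


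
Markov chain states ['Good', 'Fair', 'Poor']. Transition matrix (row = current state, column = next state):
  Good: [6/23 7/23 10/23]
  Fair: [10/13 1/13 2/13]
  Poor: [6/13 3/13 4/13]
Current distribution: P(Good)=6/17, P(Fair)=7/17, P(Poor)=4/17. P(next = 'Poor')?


P(next=Poor) = Σᵢ P(now=i)×P(i→Poor)
= 6/17×10/23 + 7/17×2/13 + 4/17×4/13
= 60/391 + 14/221 + 16/221 = 1470/5083

P = 1470/5083 ≈ 0.2892


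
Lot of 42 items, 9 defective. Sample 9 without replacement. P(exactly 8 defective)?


Hypergeometric: C(9,8)×C(33,1)/C(42,9)
= 9×33/445891810 = 297/445891810

P(X=8) = 297/445891810 ≈ 0.00%


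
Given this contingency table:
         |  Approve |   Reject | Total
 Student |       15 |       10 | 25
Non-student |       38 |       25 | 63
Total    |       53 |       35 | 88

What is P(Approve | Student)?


P(Approve | Student) = 15/(15+10) = 15/25 = 3/5

P(Approve|Student) = 3/5 ≈ 60.00%


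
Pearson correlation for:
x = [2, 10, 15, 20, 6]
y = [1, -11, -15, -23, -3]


n=5, Σx=53, Σy=-51, Σxy=-811, Σx²=765, Σy²=885
r = (5×(-811) - 53×(-51))/√((5×765 - 53²)(5×885 - (-51)²))
= -1352/√(1016×1824) = -1352/√1853184 ≈ -1352/1361.3170 ≈ -0.9932

r ≈ -0.9932


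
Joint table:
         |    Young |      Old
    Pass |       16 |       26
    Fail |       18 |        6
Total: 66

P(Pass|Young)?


P(Pass|Young) = 16/(16+18) = 16/34 = 8/17

P = 8/17 ≈ 47.06%


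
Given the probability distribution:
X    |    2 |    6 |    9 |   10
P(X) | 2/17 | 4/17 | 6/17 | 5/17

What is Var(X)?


E[X] = 132/17
E[X²] = 1138/17
Var(X) = E[X²] - (E[X])² = 1138/17 - 17424/289 = 1922/289

Var(X) = 1922/289 ≈ 6.6505


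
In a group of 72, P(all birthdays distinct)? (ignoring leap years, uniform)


P(all different) = Π(365-i)/365 for i=0..71
= (365/365)×(364/365)×...×(294/365)
= 0.000547

P ≈ 0.0005 ≈ 0.05%


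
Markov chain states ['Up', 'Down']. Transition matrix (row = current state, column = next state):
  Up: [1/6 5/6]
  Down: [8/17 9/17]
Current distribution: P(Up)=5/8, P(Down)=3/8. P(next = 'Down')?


P(next=Down) = Σᵢ P(now=i)×P(i→Down)
= 5/8×5/6 + 3/8×9/17
= 25/48 + 27/136 = 587/816

P = 587/816 ≈ 0.7194


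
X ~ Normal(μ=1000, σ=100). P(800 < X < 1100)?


z₁=(800-1000)/100=-2.0, z₂=(1100-1000)/100=1.0
P = Φ(1.0) - Φ(-2.0) = 0.841345 - 0.022750 = 0.818595 ≈ 0.8186

P(800 < X < 1100) ≈ 0.8186


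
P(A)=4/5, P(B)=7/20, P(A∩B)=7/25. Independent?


P(A)×P(B) = 7/25
P(A∩B) = 7/25
Equal ✓ → Independent

Yes, independent


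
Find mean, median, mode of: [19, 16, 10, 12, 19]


Sorted: [10, 12, 16, 19, 19]
Mean = 76/5
Median = 16
Freq: {19: 2, 16: 1, 10: 1, 12: 1}
Mode: [19]

Mean=76/5, Median=16, Mode=19


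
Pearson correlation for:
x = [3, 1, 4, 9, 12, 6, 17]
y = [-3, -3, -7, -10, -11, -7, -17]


n=7, Σx=52, Σy=-58, Σxy=-593, Σx²=576, Σy²=626
r = (7×(-593) - 52×(-58))/√((7×576 - 52²)(7×626 - (-58)²))
= -1135/√(1328×1018) = -1135/√1351904 ≈ -1135/1162.7141 ≈ -0.9762

r ≈ -0.9762


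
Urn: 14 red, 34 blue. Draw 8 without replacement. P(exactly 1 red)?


Hypergeometric: C(14,1)×C(34,7)/C(48,8)
= 14×5379616/377348994 = 3423392/17152227

P(X=1) = 3423392/17152227 ≈ 19.96%


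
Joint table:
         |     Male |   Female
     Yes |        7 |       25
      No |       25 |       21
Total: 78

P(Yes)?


P(Yes) = (7+25)/78 = 32/78 = 16/39

P(Yes) = 16/39 ≈ 41.03%


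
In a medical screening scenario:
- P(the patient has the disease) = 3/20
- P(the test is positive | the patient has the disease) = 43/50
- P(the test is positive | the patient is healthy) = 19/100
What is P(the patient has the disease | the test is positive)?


Using Bayes' theorem:
P(A|B) = P(B|A)·P(A) / P(B)

P(the test is positive) = 43/50 × 3/20 + 19/100 × 17/20
= 129/1000 + 323/2000 = 581/2000

P(the patient has the disease|the test is positive) = (129/1000) / (581/2000) = 258/581

P(the patient has the disease|the test is positive) = 258/581 ≈ 44.41%


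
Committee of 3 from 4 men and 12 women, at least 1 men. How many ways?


Count by #men:
  1M,2W: C(4,1)×C(12,2)=264
  2M,1W: C(4,2)×C(12,1)=72
  3M,0W: C(4,3)×C(12,0)=4
Total = 340

340


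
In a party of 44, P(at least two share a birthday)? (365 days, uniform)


P(all different) = Π(365-i)/365 for i=0..43
= 0.067115
P(match) = 1 - 0.067115 = 0.932885

P ≈ 0.9329 ≈ 93.29%


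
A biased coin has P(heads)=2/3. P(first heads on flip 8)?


Geometric: P(X=8) = (1-p)^(k-1)×p = (1/3)^7×2/3 = 2/6561

P(X=8) = 2/6561 ≈ 0.03%


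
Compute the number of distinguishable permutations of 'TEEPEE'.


Letters: 6, freq: {'T': 1, 'E': 4, 'P': 1}
6!/(1!×4!×1!) = 720/24 = 30

30


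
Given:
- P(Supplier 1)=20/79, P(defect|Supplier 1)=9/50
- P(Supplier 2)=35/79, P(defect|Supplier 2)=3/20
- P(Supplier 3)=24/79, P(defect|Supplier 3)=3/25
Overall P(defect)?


P(B) = Σ P(B|Aᵢ)×P(Aᵢ)
  9/50×20/79 = 18/395
  3/20×35/79 = 21/316
  3/25×24/79 = 72/1975
Sum = 1173/7900

P(defect) = 1173/7900 ≈ 14.85%


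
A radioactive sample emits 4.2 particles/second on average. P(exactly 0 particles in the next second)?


Poisson(λ=4.2): P(X=0) = e^(-λ)×λ^k/k!
= e^(-4.2) × 4.2^0 / 0!
≈ 0.01499557682 × 1 / 1 ≈ 0.014996

P(X=0) ≈ 0.014996 ≈ 1.50%


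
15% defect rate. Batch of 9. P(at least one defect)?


P(all good) = (17/20)^9 = 118587876497/512000000000
P(≥1 defect) = 393412123503/512000000000

P = 393412123503/512000000000 ≈ 76.84%


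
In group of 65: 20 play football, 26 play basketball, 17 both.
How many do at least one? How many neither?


|A∪B| = 20+26-17 = 29
Neither = 65-29 = 36

At least one: 29; Neither: 36


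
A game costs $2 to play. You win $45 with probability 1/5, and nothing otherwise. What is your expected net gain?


E[gain] = (45-2)×1/5 + (-2)×4/5
= 43/5 - 8/5 = 7

Expected net gain = $7 ≈ $7.00


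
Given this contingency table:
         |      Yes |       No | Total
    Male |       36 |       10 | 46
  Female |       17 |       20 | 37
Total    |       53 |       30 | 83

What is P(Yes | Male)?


P(Yes | Male) = 36/(36+10) = 36/46 = 18/23

P(Yes|Male) = 18/23 ≈ 78.26%


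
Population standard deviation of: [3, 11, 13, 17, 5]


Mean = 49/5
  (3-49/5)²=1156/25
  (11-49/5)²=36/25
  (13-49/5)²=256/25
  (17-49/5)²=1296/25
  (5-49/5)²=576/25
Σ(x-μ)² = 664/5
σ² = (664/5)/5 = 664/25

σ = √(664/25) ≈ 5.1536


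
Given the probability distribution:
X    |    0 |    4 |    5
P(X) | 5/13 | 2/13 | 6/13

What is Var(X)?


E[X] = 38/13
E[X²] = 14
Var(X) = E[X²] - (E[X])² = 14 - 1444/169 = 922/169

Var(X) = 922/169 ≈ 5.4556


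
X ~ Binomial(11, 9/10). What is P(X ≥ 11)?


P(X ≥ 11) = Σ P(X=i) for i=11..11
P(X=11) = 31381059609/100000000000
Sum = 31381059609/100000000000

P(X ≥ 11) = 31381059609/100000000000 ≈ 31.38%


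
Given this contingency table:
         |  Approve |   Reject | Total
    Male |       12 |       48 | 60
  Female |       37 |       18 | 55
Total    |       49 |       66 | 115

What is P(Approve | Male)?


P(Approve | Male) = 12/(12+48) = 12/60 = 1/5

P(Approve|Male) = 1/5 ≈ 20.00%
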